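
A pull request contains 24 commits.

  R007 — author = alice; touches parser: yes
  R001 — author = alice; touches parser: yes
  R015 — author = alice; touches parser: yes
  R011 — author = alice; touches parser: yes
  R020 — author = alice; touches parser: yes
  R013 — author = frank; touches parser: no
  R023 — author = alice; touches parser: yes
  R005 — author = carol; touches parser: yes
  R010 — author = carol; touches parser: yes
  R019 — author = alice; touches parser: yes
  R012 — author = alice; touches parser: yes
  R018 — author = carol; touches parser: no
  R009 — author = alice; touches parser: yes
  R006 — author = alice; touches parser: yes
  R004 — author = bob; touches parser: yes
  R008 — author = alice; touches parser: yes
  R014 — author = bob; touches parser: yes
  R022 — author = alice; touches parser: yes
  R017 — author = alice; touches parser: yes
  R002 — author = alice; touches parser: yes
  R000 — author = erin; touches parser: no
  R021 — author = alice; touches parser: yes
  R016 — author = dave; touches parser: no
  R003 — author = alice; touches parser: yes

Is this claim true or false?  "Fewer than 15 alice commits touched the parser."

False

The determiner here denotes the relation: |A ∩ B| < 15.
|A| = 16, |A ∩ B| = 16, |A ∖ B| = 0.
|A ∩ B| = 16, so the statement is false.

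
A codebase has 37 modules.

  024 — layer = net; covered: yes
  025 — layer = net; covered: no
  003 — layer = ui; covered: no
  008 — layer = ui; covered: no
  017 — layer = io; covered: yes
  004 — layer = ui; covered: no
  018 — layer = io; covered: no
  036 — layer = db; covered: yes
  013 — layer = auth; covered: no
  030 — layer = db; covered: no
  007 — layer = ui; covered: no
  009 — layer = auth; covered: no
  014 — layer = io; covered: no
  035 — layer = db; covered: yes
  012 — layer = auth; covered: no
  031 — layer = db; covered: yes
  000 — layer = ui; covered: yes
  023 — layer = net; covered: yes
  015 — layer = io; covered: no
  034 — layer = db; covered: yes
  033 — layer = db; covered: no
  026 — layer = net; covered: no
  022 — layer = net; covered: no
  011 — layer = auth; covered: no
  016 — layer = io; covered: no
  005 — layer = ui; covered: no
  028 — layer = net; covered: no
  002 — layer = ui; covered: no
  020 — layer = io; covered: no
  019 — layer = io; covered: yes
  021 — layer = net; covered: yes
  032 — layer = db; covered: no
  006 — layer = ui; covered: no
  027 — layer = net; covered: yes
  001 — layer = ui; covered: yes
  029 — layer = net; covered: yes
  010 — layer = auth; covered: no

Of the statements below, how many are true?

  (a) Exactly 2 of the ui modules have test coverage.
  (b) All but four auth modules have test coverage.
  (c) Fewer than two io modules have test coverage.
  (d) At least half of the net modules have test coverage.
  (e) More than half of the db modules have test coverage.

3

(a) ui: |A| = 9, |A ∩ B| = 2; needs |A ∩ B| = 2 — true.
(b) auth: |A| = 5, |A ∩ B| = 0; needs |A ∖ B| = 4 — false.
(c) io: |A| = 7, |A ∩ B| = 2; needs |A ∩ B| < 2 — false.
(d) net: |A| = 9, |A ∩ B| = 5; needs |A ∩ B| ≥ |A ∖ B| — true.
(e) db: |A| = 7, |A ∩ B| = 4; needs |A ∩ B| > |A ∖ B| — true.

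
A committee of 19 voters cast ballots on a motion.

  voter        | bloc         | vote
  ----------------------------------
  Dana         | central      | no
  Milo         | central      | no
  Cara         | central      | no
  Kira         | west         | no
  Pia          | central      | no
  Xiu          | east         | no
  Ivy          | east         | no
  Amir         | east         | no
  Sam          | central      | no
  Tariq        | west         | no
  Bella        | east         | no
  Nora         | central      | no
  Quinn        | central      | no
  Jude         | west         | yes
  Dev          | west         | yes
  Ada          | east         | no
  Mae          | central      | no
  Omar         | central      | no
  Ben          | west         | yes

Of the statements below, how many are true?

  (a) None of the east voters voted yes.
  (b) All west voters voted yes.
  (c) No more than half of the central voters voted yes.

2

(a) east: |A| = 5, |A ∩ B| = 0; needs A ∩ B = ∅ (|A ∩ B| = 0) — true.
(b) west: |A| = 5, |A ∩ B| = 3; needs A ⊆ B, i.e. every element of A is in B (|A ∖ B| = 0) — false.
(c) central: |A| = 9, |A ∩ B| = 0; needs |A ∩ B| ≤ |A ∖ B| — true.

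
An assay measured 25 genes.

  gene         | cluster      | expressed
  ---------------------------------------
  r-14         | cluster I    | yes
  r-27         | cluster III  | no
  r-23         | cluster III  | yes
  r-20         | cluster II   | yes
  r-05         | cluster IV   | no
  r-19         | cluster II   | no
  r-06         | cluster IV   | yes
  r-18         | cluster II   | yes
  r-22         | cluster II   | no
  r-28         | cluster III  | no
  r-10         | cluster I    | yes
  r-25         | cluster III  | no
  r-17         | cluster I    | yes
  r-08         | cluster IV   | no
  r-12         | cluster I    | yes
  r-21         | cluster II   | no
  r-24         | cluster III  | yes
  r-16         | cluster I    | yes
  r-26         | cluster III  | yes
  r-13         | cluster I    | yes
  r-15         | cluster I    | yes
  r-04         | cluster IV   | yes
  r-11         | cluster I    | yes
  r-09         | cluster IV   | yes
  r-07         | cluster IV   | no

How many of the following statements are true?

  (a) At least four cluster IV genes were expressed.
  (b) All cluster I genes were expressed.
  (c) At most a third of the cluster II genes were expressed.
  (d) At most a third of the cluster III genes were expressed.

(a) cluster IV: |A| = 6, |A ∩ B| = 3; needs |A ∩ B| ≥ 4 — false.
(b) cluster I: |A| = 8, |A ∩ B| = 8; needs A ⊆ B, i.e. every element of A is in B (|A ∖ B| = 0) — true.
(c) cluster II: |A| = 5, |A ∩ B| = 2; needs |A ∩ B| / |A| ≤ 1/3 — false.
(d) cluster III: |A| = 6, |A ∩ B| = 3; needs |A ∩ B| / |A| ≤ 1/3 — false.

1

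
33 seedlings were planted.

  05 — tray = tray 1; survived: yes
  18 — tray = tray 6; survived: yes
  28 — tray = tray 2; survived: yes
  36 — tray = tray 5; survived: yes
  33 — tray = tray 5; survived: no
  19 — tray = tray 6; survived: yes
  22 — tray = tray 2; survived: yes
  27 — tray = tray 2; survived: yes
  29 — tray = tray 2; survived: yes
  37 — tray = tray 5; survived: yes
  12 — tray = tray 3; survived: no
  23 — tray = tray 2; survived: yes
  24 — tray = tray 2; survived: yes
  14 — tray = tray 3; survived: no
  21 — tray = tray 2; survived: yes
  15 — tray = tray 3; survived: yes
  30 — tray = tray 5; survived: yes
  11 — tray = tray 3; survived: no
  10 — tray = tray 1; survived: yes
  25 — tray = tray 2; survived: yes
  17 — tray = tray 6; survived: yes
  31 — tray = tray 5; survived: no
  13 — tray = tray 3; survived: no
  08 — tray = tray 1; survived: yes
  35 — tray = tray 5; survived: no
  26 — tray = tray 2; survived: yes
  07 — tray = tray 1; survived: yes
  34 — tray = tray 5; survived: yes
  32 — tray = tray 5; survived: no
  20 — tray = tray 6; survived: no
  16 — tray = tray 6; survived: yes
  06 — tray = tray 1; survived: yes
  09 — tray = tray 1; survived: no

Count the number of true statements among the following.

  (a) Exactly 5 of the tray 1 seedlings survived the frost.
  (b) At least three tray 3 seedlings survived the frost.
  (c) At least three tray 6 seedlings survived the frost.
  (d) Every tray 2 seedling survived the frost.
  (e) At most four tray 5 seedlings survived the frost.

(a) tray 1: |A| = 6, |A ∩ B| = 5; needs |A ∩ B| = 5 — true.
(b) tray 3: |A| = 5, |A ∩ B| = 1; needs |A ∩ B| ≥ 3 — false.
(c) tray 6: |A| = 5, |A ∩ B| = 4; needs |A ∩ B| ≥ 3 — true.
(d) tray 2: |A| = 9, |A ∩ B| = 9; needs A ⊆ B, i.e. every element of A is in B (|A ∖ B| = 0) — true.
(e) tray 5: |A| = 8, |A ∩ B| = 4; needs |A ∩ B| ≤ 4 — true.

4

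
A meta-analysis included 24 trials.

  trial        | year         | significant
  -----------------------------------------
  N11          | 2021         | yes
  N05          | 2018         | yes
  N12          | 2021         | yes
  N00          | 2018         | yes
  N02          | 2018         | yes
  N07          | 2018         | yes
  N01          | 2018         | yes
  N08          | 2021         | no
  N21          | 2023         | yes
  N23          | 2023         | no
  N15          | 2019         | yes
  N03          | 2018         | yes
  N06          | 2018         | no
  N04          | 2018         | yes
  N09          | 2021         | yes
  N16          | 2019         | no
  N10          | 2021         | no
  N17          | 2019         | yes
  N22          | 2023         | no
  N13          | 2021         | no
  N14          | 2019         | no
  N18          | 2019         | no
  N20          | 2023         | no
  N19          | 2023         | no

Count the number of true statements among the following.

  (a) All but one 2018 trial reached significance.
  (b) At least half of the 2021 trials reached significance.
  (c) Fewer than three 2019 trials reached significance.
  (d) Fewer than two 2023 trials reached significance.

4

(a) 2018: |A| = 8, |A ∩ B| = 7; needs |A ∖ B| = 1 — true.
(b) 2021: |A| = 6, |A ∩ B| = 3; needs |A ∩ B| ≥ |A ∖ B| — true.
(c) 2019: |A| = 5, |A ∩ B| = 2; needs |A ∩ B| < 3 — true.
(d) 2023: |A| = 5, |A ∩ B| = 1; needs |A ∩ B| < 2 — true.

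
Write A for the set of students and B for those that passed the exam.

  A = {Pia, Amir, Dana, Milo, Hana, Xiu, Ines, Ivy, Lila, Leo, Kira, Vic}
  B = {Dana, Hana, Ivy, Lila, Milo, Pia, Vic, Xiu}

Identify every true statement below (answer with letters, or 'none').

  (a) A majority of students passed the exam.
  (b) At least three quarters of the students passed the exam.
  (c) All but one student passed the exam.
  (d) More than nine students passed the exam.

(a)

|A| = 12, |A ∩ B| = 8, |A ∖ B| = 4.
(a) |A ∩ B| > |A ∖ B|: holds.
(b) |A ∩ B| / |A| ≥ 3/4: fails.
(c) |A ∖ B| = 1: fails.
(d) |A ∩ B| > 9: fails.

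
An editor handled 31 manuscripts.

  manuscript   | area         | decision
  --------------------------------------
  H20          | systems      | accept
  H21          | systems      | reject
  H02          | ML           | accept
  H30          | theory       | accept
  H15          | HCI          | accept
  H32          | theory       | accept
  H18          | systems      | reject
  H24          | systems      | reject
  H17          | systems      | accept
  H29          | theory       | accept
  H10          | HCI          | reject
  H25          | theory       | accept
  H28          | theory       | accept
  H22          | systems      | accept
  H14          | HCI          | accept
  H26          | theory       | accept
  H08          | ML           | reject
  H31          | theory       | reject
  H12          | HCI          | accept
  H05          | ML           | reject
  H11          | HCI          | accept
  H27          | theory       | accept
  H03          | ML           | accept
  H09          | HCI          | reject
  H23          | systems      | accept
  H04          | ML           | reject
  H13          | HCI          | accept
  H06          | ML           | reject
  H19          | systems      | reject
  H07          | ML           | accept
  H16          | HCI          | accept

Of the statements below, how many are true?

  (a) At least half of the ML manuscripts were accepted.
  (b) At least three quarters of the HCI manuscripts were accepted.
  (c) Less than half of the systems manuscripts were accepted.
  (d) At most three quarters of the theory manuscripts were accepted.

1

(a) ML: |A| = 7, |A ∩ B| = 3; needs |A ∩ B| ≥ |A ∖ B| — false.
(b) HCI: |A| = 8, |A ∩ B| = 6; needs |A ∩ B| / |A| ≥ 3/4 — true.
(c) systems: |A| = 8, |A ∩ B| = 4; needs |A ∩ B| < |A ∖ B| — false.
(d) theory: |A| = 8, |A ∩ B| = 7; needs |A ∩ B| / |A| ≤ 3/4 — false.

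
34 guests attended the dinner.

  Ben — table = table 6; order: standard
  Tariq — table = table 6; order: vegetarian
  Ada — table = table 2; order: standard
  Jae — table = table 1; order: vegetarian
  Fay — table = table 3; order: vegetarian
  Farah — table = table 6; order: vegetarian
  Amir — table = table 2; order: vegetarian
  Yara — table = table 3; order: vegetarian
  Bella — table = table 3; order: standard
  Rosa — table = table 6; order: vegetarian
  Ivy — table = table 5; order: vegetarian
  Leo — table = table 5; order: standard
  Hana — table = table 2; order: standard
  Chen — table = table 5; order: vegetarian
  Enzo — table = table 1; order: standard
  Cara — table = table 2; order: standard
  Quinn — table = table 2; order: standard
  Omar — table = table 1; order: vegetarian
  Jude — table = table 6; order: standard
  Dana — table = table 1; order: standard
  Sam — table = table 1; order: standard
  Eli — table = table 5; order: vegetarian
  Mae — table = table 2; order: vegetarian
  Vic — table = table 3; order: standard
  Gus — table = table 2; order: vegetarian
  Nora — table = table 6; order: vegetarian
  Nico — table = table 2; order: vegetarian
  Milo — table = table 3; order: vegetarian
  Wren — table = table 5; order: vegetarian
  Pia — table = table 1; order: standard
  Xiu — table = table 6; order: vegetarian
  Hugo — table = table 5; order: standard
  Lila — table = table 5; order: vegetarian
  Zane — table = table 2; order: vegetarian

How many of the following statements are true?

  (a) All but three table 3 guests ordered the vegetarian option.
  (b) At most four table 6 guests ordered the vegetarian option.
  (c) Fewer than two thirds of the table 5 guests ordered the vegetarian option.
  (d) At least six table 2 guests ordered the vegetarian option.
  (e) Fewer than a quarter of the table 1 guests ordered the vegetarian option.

(a) table 3: |A| = 5, |A ∩ B| = 3; needs |A ∖ B| = 3 — false.
(b) table 6: |A| = 7, |A ∩ B| = 5; needs |A ∩ B| ≤ 4 — false.
(c) table 5: |A| = 7, |A ∩ B| = 5; needs |A ∩ B| / |A| < 2/3 — false.
(d) table 2: |A| = 9, |A ∩ B| = 5; needs |A ∩ B| ≥ 6 — false.
(e) table 1: |A| = 6, |A ∩ B| = 2; needs |A ∩ B| / |A| < 1/4 — false.

0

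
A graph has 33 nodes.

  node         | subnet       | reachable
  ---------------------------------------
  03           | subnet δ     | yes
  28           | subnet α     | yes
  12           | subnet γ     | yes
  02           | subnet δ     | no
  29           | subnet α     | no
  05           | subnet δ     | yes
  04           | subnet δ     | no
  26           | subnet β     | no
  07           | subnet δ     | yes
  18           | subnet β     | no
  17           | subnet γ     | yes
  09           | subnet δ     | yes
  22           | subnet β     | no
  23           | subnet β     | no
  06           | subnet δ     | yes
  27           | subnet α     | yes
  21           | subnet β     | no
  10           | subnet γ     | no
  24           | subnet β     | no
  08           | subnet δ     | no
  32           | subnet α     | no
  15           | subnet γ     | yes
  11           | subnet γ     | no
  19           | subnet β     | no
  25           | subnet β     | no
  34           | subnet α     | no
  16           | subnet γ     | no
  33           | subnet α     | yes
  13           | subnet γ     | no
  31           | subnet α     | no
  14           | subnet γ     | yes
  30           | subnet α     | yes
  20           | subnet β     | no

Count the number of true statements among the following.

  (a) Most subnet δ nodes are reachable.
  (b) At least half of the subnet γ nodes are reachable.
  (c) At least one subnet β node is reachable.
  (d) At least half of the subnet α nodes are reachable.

(a) subnet δ: |A| = 8, |A ∩ B| = 5; needs |A ∩ B| > |A ∖ B| — true.
(b) subnet γ: |A| = 8, |A ∩ B| = 4; needs |A ∩ B| ≥ |A ∖ B| — true.
(c) subnet β: |A| = 9, |A ∩ B| = 0; needs A ∩ B ≠ ∅ (|A ∩ B| ≥ 1) — false.
(d) subnet α: |A| = 8, |A ∩ B| = 4; needs |A ∩ B| ≥ |A ∖ B| — true.

3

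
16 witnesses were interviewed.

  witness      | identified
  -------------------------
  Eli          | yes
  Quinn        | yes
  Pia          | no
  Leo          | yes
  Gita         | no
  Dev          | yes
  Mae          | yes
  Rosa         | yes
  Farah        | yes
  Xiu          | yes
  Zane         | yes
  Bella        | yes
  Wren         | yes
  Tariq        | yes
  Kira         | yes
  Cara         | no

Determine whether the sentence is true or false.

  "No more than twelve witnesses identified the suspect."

False

The determiner here denotes the relation: |A ∩ B| ≤ 12.
|A| = 16, |A ∩ B| = 13, |A ∖ B| = 3.
|A ∩ B| = 13, so the statement is false.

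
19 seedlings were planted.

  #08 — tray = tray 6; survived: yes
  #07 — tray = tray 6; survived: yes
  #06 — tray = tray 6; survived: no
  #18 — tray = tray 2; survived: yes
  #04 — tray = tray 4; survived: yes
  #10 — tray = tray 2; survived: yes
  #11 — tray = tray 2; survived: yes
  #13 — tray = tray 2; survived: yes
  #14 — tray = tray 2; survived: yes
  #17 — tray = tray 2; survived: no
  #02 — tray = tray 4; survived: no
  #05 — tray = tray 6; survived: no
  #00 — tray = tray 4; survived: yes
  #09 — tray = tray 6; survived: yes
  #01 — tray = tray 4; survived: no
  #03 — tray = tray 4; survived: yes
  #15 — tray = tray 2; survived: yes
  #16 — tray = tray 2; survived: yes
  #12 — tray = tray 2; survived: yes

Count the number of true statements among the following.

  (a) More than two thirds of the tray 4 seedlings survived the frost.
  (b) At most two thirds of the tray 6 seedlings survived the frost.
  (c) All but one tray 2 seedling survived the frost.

2

(a) tray 4: |A| = 5, |A ∩ B| = 3; needs |A ∩ B| / |A| > 2/3 — false.
(b) tray 6: |A| = 5, |A ∩ B| = 3; needs |A ∩ B| / |A| ≤ 2/3 — true.
(c) tray 2: |A| = 9, |A ∩ B| = 8; needs |A ∖ B| = 1 — true.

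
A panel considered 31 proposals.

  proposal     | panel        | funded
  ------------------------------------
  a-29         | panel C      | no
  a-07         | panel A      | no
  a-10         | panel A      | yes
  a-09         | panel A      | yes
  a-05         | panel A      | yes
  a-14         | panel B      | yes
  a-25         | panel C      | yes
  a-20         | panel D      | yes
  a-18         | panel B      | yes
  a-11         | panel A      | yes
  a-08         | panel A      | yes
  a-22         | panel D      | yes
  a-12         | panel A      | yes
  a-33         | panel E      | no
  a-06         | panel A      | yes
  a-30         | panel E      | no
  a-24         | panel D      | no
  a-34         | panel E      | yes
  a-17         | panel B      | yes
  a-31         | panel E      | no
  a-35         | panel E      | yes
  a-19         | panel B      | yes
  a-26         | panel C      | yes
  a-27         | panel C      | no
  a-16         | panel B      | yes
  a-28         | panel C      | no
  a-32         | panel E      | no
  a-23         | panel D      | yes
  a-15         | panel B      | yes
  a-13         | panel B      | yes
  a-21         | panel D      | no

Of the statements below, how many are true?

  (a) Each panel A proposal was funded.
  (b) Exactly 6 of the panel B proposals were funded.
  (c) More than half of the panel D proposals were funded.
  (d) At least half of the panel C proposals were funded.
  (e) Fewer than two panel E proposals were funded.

(a) panel A: |A| = 8, |A ∩ B| = 7; needs A ⊆ B, i.e. every element of A is in B (|A ∖ B| = 0) — false.
(b) panel B: |A| = 7, |A ∩ B| = 7; needs |A ∩ B| = 6 — false.
(c) panel D: |A| = 5, |A ∩ B| = 3; needs |A ∩ B| > |A ∖ B| — true.
(d) panel C: |A| = 5, |A ∩ B| = 2; needs |A ∩ B| ≥ |A ∖ B| — false.
(e) panel E: |A| = 6, |A ∩ B| = 2; needs |A ∩ B| < 2 — false.

1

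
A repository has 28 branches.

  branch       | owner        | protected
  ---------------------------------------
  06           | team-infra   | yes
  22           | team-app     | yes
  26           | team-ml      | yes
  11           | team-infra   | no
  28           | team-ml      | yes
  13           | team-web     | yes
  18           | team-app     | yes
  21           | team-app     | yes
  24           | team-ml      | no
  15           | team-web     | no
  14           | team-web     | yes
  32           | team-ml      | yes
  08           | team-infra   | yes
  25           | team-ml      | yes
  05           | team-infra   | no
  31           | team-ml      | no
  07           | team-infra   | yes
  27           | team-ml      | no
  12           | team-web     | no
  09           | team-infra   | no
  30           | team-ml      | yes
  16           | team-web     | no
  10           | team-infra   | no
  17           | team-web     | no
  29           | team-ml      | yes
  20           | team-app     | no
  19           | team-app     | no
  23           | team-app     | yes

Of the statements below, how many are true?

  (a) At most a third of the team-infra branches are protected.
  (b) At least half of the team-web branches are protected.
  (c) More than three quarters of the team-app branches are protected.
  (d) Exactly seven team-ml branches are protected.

(a) team-infra: |A| = 7, |A ∩ B| = 3; needs |A ∩ B| / |A| ≤ 1/3 — false.
(b) team-web: |A| = 6, |A ∩ B| = 2; needs |A ∩ B| ≥ |A ∖ B| — false.
(c) team-app: |A| = 6, |A ∩ B| = 4; needs |A ∩ B| / |A| > 3/4 — false.
(d) team-ml: |A| = 9, |A ∩ B| = 6; needs |A ∩ B| = 7 — false.

0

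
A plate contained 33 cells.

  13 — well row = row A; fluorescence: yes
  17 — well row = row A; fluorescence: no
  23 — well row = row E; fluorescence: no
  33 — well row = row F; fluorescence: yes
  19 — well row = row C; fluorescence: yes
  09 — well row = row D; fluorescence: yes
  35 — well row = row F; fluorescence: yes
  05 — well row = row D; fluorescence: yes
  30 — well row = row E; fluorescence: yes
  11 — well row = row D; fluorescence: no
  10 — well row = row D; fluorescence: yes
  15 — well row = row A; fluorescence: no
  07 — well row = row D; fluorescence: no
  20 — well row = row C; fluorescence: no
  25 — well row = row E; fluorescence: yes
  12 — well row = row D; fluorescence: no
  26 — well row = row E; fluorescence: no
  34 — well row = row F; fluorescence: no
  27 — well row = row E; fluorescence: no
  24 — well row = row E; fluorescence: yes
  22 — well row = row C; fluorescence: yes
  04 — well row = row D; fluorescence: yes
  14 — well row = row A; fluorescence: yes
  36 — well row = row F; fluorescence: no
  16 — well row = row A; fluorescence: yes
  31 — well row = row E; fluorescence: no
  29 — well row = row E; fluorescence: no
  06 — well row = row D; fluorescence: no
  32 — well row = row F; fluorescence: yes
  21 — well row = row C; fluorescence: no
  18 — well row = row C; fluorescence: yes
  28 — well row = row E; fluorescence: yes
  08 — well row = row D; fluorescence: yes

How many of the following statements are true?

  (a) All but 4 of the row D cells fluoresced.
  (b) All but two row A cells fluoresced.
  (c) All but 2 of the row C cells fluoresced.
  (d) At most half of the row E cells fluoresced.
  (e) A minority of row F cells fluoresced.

4

(a) row D: |A| = 9, |A ∩ B| = 5; needs |A ∖ B| = 4 — true.
(b) row A: |A| = 5, |A ∩ B| = 3; needs |A ∖ B| = 2 — true.
(c) row C: |A| = 5, |A ∩ B| = 3; needs |A ∖ B| = 2 — true.
(d) row E: |A| = 9, |A ∩ B| = 4; needs |A ∩ B| ≤ |A ∖ B| — true.
(e) row F: |A| = 5, |A ∩ B| = 3; needs |A ∩ B| < |A ∖ B| — false.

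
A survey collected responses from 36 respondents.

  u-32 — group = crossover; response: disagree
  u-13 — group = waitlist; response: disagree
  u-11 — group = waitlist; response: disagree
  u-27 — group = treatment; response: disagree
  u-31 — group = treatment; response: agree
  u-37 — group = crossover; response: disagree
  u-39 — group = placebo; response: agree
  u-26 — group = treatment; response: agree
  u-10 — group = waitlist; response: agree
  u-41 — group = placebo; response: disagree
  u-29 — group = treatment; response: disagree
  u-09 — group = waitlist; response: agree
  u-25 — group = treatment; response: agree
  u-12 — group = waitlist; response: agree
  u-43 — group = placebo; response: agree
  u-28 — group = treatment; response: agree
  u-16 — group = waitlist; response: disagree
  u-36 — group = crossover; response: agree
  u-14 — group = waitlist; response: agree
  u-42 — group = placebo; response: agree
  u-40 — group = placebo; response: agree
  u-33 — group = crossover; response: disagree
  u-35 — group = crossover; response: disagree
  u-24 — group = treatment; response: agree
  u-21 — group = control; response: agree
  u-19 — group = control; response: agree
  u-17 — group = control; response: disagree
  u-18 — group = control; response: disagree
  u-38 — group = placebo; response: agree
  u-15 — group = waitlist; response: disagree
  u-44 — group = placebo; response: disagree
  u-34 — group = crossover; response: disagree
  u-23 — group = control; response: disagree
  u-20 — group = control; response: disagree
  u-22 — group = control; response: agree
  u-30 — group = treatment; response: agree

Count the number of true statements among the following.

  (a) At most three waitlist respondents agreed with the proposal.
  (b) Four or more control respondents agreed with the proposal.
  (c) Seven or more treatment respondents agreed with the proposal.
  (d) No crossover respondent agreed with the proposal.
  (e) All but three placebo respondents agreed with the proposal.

(a) waitlist: |A| = 8, |A ∩ B| = 4; needs |A ∩ B| ≤ 3 — false.
(b) control: |A| = 7, |A ∩ B| = 3; needs |A ∩ B| ≥ 4 — false.
(c) treatment: |A| = 8, |A ∩ B| = 6; needs |A ∩ B| ≥ 7 — false.
(d) crossover: |A| = 6, |A ∩ B| = 1; needs A ∩ B = ∅ (|A ∩ B| = 0) — false.
(e) placebo: |A| = 7, |A ∩ B| = 5; needs |A ∖ B| = 3 — false.

0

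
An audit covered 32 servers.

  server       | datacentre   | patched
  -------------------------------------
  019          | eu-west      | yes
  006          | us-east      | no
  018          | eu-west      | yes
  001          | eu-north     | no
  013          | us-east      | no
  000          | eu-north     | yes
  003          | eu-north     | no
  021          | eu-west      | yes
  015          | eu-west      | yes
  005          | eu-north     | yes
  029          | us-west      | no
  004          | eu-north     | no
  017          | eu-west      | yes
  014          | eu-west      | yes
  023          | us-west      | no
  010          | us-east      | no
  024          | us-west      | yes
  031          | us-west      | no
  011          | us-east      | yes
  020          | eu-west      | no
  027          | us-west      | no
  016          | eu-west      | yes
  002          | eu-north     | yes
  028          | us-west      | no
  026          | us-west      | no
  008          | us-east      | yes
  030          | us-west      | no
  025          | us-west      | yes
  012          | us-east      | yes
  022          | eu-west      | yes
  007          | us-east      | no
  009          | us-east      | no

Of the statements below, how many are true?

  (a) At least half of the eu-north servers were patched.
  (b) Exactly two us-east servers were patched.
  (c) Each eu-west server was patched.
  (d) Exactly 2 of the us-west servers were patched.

2

(a) eu-north: |A| = 6, |A ∩ B| = 3; needs |A ∩ B| ≥ |A ∖ B| — true.
(b) us-east: |A| = 8, |A ∩ B| = 3; needs |A ∩ B| = 2 — false.
(c) eu-west: |A| = 9, |A ∩ B| = 8; needs A ⊆ B, i.e. every element of A is in B (|A ∖ B| = 0) — false.
(d) us-west: |A| = 9, |A ∩ B| = 2; needs |A ∩ B| = 2 — true.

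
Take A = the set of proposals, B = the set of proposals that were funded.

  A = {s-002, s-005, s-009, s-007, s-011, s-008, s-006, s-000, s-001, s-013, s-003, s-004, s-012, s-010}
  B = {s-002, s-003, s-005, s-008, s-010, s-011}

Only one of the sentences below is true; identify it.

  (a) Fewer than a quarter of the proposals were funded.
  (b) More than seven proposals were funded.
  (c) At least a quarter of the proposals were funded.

|A| = 14, |A ∩ B| = 6, |A ∖ B| = 8.
(a) requires |A ∩ B| / |A| < 1/4: false.
(b) requires |A ∩ B| > 7: false.
(c) requires |A ∩ B| / |A| ≥ 1/4: true.

(c)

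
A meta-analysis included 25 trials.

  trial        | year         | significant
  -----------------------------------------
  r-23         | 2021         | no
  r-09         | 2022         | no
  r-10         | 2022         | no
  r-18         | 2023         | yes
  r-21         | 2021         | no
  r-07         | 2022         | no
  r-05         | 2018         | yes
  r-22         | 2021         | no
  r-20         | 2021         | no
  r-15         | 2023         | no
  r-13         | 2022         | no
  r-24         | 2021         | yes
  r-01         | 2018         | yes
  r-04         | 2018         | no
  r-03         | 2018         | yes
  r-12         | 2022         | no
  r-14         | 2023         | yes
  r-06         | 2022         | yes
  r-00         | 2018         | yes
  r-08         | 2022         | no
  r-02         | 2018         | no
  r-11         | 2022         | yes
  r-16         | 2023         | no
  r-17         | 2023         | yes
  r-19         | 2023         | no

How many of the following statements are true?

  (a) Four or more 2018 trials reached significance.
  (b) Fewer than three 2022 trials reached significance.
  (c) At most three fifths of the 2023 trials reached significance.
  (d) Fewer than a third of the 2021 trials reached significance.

(a) 2018: |A| = 6, |A ∩ B| = 4; needs |A ∩ B| ≥ 4 — true.
(b) 2022: |A| = 8, |A ∩ B| = 2; needs |A ∩ B| < 3 — true.
(c) 2023: |A| = 6, |A ∩ B| = 3; needs |A ∩ B| / |A| ≤ 3/5 — true.
(d) 2021: |A| = 5, |A ∩ B| = 1; needs |A ∩ B| / |A| < 1/3 — true.

4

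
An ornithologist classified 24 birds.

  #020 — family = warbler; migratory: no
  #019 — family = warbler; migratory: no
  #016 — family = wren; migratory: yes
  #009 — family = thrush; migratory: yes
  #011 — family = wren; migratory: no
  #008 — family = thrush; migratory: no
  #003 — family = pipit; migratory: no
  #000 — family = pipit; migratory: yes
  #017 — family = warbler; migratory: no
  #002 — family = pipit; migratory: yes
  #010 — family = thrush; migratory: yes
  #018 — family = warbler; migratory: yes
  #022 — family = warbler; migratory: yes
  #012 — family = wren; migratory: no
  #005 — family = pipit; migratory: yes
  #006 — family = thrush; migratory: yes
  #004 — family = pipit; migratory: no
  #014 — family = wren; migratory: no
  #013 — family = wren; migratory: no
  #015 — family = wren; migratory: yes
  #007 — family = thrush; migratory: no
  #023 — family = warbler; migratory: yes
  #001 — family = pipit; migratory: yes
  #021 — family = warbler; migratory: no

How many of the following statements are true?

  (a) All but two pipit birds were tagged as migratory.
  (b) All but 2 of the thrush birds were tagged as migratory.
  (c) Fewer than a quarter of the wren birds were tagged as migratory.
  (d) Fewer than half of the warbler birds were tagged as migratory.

(a) pipit: |A| = 6, |A ∩ B| = 4; needs |A ∖ B| = 2 — true.
(b) thrush: |A| = 5, |A ∩ B| = 3; needs |A ∖ B| = 2 — true.
(c) wren: |A| = 6, |A ∩ B| = 2; needs |A ∩ B| / |A| < 1/4 — false.
(d) warbler: |A| = 7, |A ∩ B| = 3; needs |A ∩ B| < |A ∖ B| — true.

3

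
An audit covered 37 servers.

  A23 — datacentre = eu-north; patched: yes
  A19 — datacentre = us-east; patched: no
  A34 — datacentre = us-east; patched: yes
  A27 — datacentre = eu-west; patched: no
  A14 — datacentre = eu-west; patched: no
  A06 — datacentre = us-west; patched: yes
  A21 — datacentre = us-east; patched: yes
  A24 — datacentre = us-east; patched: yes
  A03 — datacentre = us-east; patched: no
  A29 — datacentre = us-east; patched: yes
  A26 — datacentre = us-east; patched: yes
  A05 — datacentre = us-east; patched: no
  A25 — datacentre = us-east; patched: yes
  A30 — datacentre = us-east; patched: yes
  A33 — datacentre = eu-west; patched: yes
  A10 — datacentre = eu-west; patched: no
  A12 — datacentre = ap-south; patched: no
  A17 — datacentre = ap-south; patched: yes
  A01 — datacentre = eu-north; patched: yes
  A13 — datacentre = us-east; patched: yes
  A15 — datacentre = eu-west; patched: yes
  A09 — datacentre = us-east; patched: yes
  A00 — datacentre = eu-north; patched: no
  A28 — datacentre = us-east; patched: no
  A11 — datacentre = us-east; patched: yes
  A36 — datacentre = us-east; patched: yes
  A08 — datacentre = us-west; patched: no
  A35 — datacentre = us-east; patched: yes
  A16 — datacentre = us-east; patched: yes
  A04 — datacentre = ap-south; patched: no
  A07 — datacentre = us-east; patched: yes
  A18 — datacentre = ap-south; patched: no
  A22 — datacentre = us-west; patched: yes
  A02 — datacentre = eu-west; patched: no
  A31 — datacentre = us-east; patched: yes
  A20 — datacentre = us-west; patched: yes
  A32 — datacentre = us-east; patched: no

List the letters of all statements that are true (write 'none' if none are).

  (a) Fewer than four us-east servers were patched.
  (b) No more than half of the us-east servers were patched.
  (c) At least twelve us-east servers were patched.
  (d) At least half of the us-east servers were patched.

|A| = 20, |A ∩ B| = 15, |A ∖ B| = 5.
(a) |A ∩ B| < 4: fails.
(b) |A ∩ B| ≤ |A ∖ B|: fails.
(c) |A ∩ B| ≥ 12: holds.
(d) |A ∩ B| ≥ |A ∖ B|: holds.

(c), (d)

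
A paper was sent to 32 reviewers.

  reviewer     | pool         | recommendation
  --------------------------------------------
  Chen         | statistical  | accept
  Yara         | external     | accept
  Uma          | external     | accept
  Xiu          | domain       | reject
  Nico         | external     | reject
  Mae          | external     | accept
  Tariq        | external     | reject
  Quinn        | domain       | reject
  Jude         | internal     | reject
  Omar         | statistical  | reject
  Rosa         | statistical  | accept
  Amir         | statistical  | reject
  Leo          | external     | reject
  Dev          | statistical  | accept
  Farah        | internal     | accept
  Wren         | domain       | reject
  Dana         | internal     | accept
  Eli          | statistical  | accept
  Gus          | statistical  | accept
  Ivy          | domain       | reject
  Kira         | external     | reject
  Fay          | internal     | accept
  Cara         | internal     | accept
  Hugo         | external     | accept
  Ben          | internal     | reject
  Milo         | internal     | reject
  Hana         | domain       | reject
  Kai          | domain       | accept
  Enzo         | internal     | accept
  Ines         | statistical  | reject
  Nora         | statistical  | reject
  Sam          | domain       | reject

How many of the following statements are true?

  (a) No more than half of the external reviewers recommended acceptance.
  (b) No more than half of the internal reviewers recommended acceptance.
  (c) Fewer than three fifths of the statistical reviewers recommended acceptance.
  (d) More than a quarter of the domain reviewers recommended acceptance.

2

(a) external: |A| = 8, |A ∩ B| = 4; needs |A ∩ B| ≤ |A ∖ B| — true.
(b) internal: |A| = 8, |A ∩ B| = 5; needs |A ∩ B| ≤ |A ∖ B| — false.
(c) statistical: |A| = 9, |A ∩ B| = 5; needs |A ∩ B| / |A| < 3/5 — true.
(d) domain: |A| = 7, |A ∩ B| = 1; needs |A ∩ B| / |A| > 1/4 — false.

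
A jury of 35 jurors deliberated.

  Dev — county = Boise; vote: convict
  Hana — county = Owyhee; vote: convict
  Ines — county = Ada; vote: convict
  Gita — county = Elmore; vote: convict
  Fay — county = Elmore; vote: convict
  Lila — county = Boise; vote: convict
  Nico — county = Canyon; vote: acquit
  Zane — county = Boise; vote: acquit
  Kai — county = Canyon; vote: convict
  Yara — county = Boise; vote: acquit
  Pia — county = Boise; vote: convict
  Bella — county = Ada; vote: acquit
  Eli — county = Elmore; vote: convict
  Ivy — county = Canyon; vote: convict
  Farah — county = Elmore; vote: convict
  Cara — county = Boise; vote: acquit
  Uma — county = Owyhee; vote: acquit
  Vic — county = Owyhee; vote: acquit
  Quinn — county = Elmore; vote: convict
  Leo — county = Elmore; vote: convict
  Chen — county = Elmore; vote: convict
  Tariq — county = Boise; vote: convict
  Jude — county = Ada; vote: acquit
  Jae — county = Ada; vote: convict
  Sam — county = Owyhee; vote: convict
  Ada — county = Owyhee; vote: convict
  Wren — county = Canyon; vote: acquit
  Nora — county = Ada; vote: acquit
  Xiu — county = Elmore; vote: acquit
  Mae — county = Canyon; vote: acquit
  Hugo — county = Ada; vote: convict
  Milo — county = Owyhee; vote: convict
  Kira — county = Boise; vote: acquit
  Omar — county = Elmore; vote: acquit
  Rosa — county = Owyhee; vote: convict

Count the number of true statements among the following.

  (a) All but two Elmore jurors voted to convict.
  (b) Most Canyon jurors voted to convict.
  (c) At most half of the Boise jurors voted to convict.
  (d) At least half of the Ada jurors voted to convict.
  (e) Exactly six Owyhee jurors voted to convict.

3

(a) Elmore: |A| = 9, |A ∩ B| = 7; needs |A ∖ B| = 2 — true.
(b) Canyon: |A| = 5, |A ∩ B| = 2; needs |A ∩ B| > |A ∖ B| — false.
(c) Boise: |A| = 8, |A ∩ B| = 4; needs |A ∩ B| ≤ |A ∖ B| — true.
(d) Ada: |A| = 6, |A ∩ B| = 3; needs |A ∩ B| ≥ |A ∖ B| — true.
(e) Owyhee: |A| = 7, |A ∩ B| = 5; needs |A ∩ B| = 6 — false.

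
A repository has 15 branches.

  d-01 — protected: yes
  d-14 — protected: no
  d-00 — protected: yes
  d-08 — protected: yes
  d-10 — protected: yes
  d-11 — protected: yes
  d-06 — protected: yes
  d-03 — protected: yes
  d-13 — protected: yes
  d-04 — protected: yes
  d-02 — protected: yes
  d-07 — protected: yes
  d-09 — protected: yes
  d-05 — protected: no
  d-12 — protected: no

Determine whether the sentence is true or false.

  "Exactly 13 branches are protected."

Truth condition: |A ∩ B| = 13.
|A| = 15, |A ∩ B| = 12, |A ∖ B| = 3.
|A ∩ B| = 12, so the statement is false.

False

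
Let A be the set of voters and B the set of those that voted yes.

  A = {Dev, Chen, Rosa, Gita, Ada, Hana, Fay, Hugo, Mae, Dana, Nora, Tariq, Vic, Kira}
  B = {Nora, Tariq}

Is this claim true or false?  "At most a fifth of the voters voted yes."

True

The determiner here denotes the relation: |A ∩ B| / |A| ≤ 1/5.
A (the restrictor) = {Dev, Chen, Rosa, Gita, Ada, Hana, Fay, Hugo, Mae, Dana, Nora, Tariq, Vic, Kira}, |A| = 14.
A ∩ B = {Nora, Tariq}, so |A ∩ B| = 2.
A ∖ B = {Dev, Chen, Rosa, Gita, Ada, Hana, Fay, Hugo, Mae, Dana, Vic, Kira}, so |A ∖ B| = 12.
|A ∩ B|/|A| = 2/14, so the statement is true.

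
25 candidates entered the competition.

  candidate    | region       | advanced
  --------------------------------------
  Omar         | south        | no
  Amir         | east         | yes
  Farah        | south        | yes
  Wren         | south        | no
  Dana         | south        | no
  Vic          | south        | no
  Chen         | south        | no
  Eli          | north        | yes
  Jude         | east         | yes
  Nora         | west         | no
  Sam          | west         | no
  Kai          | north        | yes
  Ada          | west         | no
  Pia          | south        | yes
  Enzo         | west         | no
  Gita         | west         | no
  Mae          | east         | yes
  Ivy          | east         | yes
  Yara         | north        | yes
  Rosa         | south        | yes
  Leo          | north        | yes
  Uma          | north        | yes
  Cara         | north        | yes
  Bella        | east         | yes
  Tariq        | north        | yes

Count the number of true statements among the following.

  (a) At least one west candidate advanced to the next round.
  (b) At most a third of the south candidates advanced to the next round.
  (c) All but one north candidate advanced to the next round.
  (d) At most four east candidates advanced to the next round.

(a) west: |A| = 5, |A ∩ B| = 0; needs A ∩ B ≠ ∅ (|A ∩ B| ≥ 1) — false.
(b) south: |A| = 8, |A ∩ B| = 3; needs |A ∩ B| / |A| ≤ 1/3 — false.
(c) north: |A| = 7, |A ∩ B| = 7; needs |A ∖ B| = 1 — false.
(d) east: |A| = 5, |A ∩ B| = 5; needs |A ∩ B| ≤ 4 — false.

0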